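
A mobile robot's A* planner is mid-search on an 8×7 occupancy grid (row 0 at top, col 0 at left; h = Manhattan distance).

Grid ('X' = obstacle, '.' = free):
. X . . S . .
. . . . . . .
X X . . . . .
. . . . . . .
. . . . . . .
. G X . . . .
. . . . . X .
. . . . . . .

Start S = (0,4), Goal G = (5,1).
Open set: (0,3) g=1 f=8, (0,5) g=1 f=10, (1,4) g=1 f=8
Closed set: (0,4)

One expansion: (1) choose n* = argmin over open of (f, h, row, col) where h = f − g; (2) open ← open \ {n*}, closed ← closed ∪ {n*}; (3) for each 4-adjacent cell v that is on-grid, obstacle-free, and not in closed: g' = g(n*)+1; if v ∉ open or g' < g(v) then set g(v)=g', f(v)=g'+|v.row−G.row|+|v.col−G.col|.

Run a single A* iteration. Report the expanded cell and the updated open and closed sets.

expanded=(0,3); open=[(0,2) g=2 f=8, (0,5) g=1 f=10, (1,3) g=2 f=8, (1,4) g=1 f=8]; closed=[(0,3), (0,4)]

step 1: expand (0,3) (f=8, h=7) → closed; open now [(0,2) g=2 f=8, (0,5) g=1 f=10, (1,3) g=2 f=8, (1,4) g=1 f=8]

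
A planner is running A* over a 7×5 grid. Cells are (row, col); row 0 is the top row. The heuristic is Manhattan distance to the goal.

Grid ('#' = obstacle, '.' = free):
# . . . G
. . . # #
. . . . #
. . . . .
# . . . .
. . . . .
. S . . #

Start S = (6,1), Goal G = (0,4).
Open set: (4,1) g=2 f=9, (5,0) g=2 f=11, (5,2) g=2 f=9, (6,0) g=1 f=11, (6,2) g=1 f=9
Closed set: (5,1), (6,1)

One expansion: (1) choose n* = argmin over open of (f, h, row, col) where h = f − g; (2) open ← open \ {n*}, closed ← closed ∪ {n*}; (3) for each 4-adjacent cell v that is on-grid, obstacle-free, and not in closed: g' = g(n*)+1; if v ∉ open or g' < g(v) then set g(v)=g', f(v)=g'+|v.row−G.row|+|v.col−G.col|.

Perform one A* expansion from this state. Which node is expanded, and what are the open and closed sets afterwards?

step 1: expand (4,1) (f=9, h=7) → closed; open now [(3,1) g=3 f=9, (4,2) g=3 f=9, (5,0) g=2 f=11, (5,2) g=2 f=9, (6,0) g=1 f=11, (6,2) g=1 f=9]

expanded=(4,1); open=[(3,1) g=3 f=9, (4,2) g=3 f=9, (5,0) g=2 f=11, (5,2) g=2 f=9, (6,0) g=1 f=11, (6,2) g=1 f=9]; closed=[(4,1), (5,1), (6,1)]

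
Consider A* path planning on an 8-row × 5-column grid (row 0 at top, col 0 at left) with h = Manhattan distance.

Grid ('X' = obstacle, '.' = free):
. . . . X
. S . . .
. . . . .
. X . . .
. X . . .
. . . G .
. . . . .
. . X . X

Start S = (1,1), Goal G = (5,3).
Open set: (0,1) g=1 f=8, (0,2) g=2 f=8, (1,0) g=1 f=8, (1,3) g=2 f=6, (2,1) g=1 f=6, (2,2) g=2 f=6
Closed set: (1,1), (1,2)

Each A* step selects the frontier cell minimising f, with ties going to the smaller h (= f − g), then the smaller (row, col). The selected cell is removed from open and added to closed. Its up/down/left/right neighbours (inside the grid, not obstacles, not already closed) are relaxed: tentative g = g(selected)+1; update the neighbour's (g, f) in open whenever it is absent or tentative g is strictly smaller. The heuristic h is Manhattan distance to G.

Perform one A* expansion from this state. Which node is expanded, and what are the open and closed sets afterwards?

step 1: expand (1,3) (f=6, h=4) → closed; open now [(0,1) g=1 f=8, (0,2) g=2 f=8, (0,3) g=3 f=8, (1,0) g=1 f=8, (1,4) g=3 f=8, (2,1) g=1 f=6, (2,2) g=2 f=6, (2,3) g=3 f=6]

expanded=(1,3); open=[(0,1) g=1 f=8, (0,2) g=2 f=8, (0,3) g=3 f=8, (1,0) g=1 f=8, (1,4) g=3 f=8, (2,1) g=1 f=6, (2,2) g=2 f=6, (2,3) g=3 f=6]; closed=[(1,1), (1,2), (1,3)]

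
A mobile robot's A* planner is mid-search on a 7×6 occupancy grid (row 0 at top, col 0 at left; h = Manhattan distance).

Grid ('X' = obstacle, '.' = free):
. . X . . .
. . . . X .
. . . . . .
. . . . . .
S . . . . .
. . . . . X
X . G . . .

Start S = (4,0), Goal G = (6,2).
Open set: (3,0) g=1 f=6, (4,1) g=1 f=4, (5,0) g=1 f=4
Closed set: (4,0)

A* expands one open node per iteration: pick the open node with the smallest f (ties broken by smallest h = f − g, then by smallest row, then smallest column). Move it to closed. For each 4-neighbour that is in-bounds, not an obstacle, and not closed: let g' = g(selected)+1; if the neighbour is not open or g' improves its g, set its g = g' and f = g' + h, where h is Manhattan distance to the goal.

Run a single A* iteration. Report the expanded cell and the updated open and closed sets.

step 1: expand (4,1) (f=4, h=3) → closed; open now [(3,0) g=1 f=6, (3,1) g=2 f=6, (4,2) g=2 f=4, (5,0) g=1 f=4, (5,1) g=2 f=4]

expanded=(4,1); open=[(3,0) g=1 f=6, (3,1) g=2 f=6, (4,2) g=2 f=4, (5,0) g=1 f=4, (5,1) g=2 f=4]; closed=[(4,0), (4,1)]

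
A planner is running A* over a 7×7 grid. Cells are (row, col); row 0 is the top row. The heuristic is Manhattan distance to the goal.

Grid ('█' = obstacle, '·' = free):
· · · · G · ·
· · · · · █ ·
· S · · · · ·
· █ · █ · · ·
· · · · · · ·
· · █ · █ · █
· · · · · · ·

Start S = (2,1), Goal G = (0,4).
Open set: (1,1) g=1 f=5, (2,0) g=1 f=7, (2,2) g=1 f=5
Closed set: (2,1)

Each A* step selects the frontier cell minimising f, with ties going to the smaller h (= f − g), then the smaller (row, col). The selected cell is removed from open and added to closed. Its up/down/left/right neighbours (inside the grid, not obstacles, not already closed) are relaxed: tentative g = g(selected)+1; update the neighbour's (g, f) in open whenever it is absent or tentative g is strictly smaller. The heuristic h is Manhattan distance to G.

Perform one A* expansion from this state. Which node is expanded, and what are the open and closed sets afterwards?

expanded=(1,1); open=[(0,1) g=2 f=5, (1,0) g=2 f=7, (1,2) g=2 f=5, (2,0) g=1 f=7, (2,2) g=1 f=5]; closed=[(1,1), (2,1)]

step 1: expand (1,1) (f=5, h=4) → closed; open now [(0,1) g=2 f=5, (1,0) g=2 f=7, (1,2) g=2 f=5, (2,0) g=1 f=7, (2,2) g=1 f=5]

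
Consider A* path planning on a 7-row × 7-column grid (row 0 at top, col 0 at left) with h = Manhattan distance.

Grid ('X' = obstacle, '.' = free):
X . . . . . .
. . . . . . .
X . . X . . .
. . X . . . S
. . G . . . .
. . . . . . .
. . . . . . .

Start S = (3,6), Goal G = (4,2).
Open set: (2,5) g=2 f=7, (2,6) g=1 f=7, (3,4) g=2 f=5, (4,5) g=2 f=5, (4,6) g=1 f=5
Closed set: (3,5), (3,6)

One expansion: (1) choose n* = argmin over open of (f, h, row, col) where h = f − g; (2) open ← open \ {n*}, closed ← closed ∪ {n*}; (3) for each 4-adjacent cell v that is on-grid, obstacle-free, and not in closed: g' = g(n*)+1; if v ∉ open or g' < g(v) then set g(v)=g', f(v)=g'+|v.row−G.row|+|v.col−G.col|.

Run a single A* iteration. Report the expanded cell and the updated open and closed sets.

expanded=(3,4); open=[(2,4) g=3 f=7, (2,5) g=2 f=7, (2,6) g=1 f=7, (3,3) g=3 f=5, (4,4) g=3 f=5, (4,5) g=2 f=5, (4,6) g=1 f=5]; closed=[(3,4), (3,5), (3,6)]

step 1: expand (3,4) (f=5, h=3) → closed; open now [(2,4) g=3 f=7, (2,5) g=2 f=7, (2,6) g=1 f=7, (3,3) g=3 f=5, (4,4) g=3 f=5, (4,5) g=2 f=5, (4,6) g=1 f=5]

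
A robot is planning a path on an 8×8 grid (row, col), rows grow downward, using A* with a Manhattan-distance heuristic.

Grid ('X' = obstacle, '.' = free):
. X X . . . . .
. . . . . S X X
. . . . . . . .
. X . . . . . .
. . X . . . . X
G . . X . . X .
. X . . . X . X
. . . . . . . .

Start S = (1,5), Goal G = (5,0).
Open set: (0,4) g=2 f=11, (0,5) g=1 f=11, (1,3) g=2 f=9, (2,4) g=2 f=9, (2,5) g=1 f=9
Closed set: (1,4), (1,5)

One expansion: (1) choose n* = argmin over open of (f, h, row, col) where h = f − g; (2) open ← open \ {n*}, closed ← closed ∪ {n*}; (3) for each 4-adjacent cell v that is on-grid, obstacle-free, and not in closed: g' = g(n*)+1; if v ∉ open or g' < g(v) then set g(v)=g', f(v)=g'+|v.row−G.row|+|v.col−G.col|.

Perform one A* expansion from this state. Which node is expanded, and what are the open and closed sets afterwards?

step 1: expand (1,3) (f=9, h=7) → closed; open now [(0,3) g=3 f=11, (0,4) g=2 f=11, (0,5) g=1 f=11, (1,2) g=3 f=9, (2,3) g=3 f=9, (2,4) g=2 f=9, (2,5) g=1 f=9]

expanded=(1,3); open=[(0,3) g=3 f=11, (0,4) g=2 f=11, (0,5) g=1 f=11, (1,2) g=3 f=9, (2,3) g=3 f=9, (2,4) g=2 f=9, (2,5) g=1 f=9]; closed=[(1,3), (1,4), (1,5)]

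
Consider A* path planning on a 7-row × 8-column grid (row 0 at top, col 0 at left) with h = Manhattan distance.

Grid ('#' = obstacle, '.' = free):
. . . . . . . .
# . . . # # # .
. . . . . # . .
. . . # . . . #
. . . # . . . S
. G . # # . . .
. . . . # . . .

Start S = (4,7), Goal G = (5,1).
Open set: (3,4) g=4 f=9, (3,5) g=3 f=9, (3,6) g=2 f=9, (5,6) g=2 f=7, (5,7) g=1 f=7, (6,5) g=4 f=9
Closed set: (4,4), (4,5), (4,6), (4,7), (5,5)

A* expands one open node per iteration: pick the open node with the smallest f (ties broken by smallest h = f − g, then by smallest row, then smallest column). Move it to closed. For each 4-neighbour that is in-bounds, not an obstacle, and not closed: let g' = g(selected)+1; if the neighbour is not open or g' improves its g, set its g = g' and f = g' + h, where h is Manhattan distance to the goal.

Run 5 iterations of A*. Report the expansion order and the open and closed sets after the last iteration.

order=[(5,6) → (5,7) → (3,4) → (6,5) → (3,5)]; open=[(2,4) g=5 f=11, (3,6) g=2 f=9, (6,6) g=3 f=9, (6,7) g=2 f=9]; closed=[(3,4), (3,5), (4,4), (4,5), (4,6), (4,7), (5,5), (5,6), (5,7), (6,5)]

step 1: expand (5,6) (f=7, h=5) → closed; open now [(3,4) g=4 f=9, (3,5) g=3 f=9, (3,6) g=2 f=9, (5,7) g=1 f=7, (6,5) g=4 f=9, (6,6) g=3 f=9]
step 2: expand (5,7) (f=7, h=6) → closed; open now [(3,4) g=4 f=9, (3,5) g=3 f=9, (3,6) g=2 f=9, (6,5) g=4 f=9, (6,6) g=3 f=9, (6,7) g=2 f=9]
step 3: expand (3,4) (f=9, h=5) → closed; open now [(2,4) g=5 f=11, (3,5) g=3 f=9, (3,6) g=2 f=9, (6,5) g=4 f=9, (6,6) g=3 f=9, (6,7) g=2 f=9]
step 4: expand (6,5) (f=9, h=5) → closed; open now [(2,4) g=5 f=11, (3,5) g=3 f=9, (3,6) g=2 f=9, (6,6) g=3 f=9, (6,7) g=2 f=9]
step 5: expand (3,5) (f=9, h=6) → closed; open now [(2,4) g=5 f=11, (3,6) g=2 f=9, (6,6) g=3 f=9, (6,7) g=2 f=9]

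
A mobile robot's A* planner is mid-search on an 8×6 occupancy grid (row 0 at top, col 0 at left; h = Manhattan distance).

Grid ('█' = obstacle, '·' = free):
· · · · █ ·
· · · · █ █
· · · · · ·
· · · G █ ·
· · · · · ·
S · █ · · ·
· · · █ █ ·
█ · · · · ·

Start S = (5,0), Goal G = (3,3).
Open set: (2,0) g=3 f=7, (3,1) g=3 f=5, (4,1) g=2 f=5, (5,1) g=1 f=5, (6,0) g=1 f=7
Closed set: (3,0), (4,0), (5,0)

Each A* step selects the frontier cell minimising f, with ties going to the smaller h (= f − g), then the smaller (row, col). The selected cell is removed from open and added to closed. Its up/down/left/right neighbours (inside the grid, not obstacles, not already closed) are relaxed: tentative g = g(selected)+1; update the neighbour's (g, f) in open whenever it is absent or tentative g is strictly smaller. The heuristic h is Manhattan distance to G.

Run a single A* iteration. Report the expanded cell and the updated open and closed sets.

expanded=(3,1); open=[(2,0) g=3 f=7, (2,1) g=4 f=7, (3,2) g=4 f=5, (4,1) g=2 f=5, (5,1) g=1 f=5, (6,0) g=1 f=7]; closed=[(3,0), (3,1), (4,0), (5,0)]

step 1: expand (3,1) (f=5, h=2) → closed; open now [(2,0) g=3 f=7, (2,1) g=4 f=7, (3,2) g=4 f=5, (4,1) g=2 f=5, (5,1) g=1 f=5, (6,0) g=1 f=7]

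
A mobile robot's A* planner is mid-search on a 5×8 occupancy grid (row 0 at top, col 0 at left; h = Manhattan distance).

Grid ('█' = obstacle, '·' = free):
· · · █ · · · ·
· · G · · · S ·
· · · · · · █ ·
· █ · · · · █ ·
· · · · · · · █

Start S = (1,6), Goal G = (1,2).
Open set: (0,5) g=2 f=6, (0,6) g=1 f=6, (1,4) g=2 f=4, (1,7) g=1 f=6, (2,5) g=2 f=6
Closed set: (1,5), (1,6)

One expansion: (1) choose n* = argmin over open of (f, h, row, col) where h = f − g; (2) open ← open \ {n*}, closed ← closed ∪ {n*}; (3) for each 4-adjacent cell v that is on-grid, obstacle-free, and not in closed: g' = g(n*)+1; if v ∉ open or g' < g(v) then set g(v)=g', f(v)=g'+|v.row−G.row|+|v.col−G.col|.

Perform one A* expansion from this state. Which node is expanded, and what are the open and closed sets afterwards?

expanded=(1,4); open=[(0,4) g=3 f=6, (0,5) g=2 f=6, (0,6) g=1 f=6, (1,3) g=3 f=4, (1,7) g=1 f=6, (2,4) g=3 f=6, (2,5) g=2 f=6]; closed=[(1,4), (1,5), (1,6)]

step 1: expand (1,4) (f=4, h=2) → closed; open now [(0,4) g=3 f=6, (0,5) g=2 f=6, (0,6) g=1 f=6, (1,3) g=3 f=4, (1,7) g=1 f=6, (2,4) g=3 f=6, (2,5) g=2 f=6]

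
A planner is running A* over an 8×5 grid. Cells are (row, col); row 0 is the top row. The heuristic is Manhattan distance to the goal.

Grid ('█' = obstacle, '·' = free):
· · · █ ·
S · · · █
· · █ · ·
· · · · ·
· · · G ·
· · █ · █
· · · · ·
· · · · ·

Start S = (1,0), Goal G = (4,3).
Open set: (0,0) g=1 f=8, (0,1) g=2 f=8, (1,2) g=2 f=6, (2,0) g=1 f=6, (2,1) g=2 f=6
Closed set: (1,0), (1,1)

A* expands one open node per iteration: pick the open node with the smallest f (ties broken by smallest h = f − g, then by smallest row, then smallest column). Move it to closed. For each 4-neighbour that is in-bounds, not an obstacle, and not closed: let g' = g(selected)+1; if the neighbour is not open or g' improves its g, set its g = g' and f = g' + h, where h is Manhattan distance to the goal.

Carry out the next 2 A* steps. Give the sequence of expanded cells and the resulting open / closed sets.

step 1: expand (1,2) (f=6, h=4) → closed; open now [(0,0) g=1 f=8, (0,1) g=2 f=8, (0,2) g=3 f=8, (1,3) g=3 f=6, (2,0) g=1 f=6, (2,1) g=2 f=6]
step 2: expand (1,3) (f=6, h=3) → closed; open now [(0,0) g=1 f=8, (0,1) g=2 f=8, (0,2) g=3 f=8, (2,0) g=1 f=6, (2,1) g=2 f=6, (2,3) g=4 f=6]

order=[(1,2) → (1,3)]; open=[(0,0) g=1 f=8, (0,1) g=2 f=8, (0,2) g=3 f=8, (2,0) g=1 f=6, (2,1) g=2 f=6, (2,3) g=4 f=6]; closed=[(1,0), (1,1), (1,2), (1,3)]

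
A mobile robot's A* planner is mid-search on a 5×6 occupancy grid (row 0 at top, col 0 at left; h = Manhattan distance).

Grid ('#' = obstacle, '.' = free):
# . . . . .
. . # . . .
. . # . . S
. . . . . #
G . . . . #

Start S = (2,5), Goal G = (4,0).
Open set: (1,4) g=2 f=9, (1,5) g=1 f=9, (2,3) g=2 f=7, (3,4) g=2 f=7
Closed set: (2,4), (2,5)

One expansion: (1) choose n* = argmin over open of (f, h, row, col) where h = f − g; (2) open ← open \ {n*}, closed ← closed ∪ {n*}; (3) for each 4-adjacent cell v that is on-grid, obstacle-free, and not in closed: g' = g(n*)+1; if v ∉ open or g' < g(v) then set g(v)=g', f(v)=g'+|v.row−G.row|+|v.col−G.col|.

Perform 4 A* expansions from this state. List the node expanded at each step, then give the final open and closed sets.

order=[(2,3) → (3,3) → (3,2) → (3,1)]; open=[(1,3) g=3 f=9, (1,4) g=2 f=9, (1,5) g=1 f=9, (2,1) g=6 f=9, (3,0) g=6 f=7, (3,4) g=2 f=7, (4,1) g=6 f=7, (4,2) g=5 f=7, (4,3) g=4 f=7]; closed=[(2,3), (2,4), (2,5), (3,1), (3,2), (3,3)]

step 1: expand (2,3) (f=7, h=5) → closed; open now [(1,3) g=3 f=9, (1,4) g=2 f=9, (1,5) g=1 f=9, (3,3) g=3 f=7, (3,4) g=2 f=7]
step 2: expand (3,3) (f=7, h=4) → closed; open now [(1,3) g=3 f=9, (1,4) g=2 f=9, (1,5) g=1 f=9, (3,2) g=4 f=7, (3,4) g=2 f=7, (4,3) g=4 f=7]
step 3: expand (3,2) (f=7, h=3) → closed; open now [(1,3) g=3 f=9, (1,4) g=2 f=9, (1,5) g=1 f=9, (3,1) g=5 f=7, (3,4) g=2 f=7, (4,2) g=5 f=7, (4,3) g=4 f=7]
step 4: expand (3,1) (f=7, h=2) → closed; open now [(1,3) g=3 f=9, (1,4) g=2 f=9, (1,5) g=1 f=9, (2,1) g=6 f=9, (3,0) g=6 f=7, (3,4) g=2 f=7, (4,1) g=6 f=7, (4,2) g=5 f=7, (4,3) g=4 f=7]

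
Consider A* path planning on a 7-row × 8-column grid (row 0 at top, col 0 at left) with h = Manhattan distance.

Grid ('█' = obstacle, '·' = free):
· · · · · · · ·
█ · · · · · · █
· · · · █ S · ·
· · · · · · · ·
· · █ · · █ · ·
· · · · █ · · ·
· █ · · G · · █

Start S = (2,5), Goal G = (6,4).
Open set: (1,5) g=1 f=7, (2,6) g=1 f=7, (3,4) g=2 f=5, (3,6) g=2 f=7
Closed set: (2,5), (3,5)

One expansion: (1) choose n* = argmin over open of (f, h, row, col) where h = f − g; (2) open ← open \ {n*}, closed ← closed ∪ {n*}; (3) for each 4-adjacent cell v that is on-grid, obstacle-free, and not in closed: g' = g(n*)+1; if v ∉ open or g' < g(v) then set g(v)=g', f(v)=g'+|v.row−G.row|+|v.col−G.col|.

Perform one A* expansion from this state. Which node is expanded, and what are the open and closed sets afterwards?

expanded=(3,4); open=[(1,5) g=1 f=7, (2,6) g=1 f=7, (3,3) g=3 f=7, (3,6) g=2 f=7, (4,4) g=3 f=5]; closed=[(2,5), (3,4), (3,5)]

step 1: expand (3,4) (f=5, h=3) → closed; open now [(1,5) g=1 f=7, (2,6) g=1 f=7, (3,3) g=3 f=7, (3,6) g=2 f=7, (4,4) g=3 f=5]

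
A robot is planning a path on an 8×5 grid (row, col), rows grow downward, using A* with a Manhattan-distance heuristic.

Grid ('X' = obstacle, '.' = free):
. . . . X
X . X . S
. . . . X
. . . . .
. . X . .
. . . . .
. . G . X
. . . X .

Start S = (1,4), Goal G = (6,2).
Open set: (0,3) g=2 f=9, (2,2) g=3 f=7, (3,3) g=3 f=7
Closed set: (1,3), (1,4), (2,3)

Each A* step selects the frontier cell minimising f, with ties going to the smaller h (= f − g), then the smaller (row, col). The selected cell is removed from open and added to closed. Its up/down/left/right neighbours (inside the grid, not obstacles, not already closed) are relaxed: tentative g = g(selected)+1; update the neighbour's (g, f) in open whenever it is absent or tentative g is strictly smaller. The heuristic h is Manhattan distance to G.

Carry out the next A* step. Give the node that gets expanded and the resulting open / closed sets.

step 1: expand (2,2) (f=7, h=4) → closed; open now [(0,3) g=2 f=9, (2,1) g=4 f=9, (3,2) g=4 f=7, (3,3) g=3 f=7]

expanded=(2,2); open=[(0,3) g=2 f=9, (2,1) g=4 f=9, (3,2) g=4 f=7, (3,3) g=3 f=7]; closed=[(1,3), (1,4), (2,2), (2,3)]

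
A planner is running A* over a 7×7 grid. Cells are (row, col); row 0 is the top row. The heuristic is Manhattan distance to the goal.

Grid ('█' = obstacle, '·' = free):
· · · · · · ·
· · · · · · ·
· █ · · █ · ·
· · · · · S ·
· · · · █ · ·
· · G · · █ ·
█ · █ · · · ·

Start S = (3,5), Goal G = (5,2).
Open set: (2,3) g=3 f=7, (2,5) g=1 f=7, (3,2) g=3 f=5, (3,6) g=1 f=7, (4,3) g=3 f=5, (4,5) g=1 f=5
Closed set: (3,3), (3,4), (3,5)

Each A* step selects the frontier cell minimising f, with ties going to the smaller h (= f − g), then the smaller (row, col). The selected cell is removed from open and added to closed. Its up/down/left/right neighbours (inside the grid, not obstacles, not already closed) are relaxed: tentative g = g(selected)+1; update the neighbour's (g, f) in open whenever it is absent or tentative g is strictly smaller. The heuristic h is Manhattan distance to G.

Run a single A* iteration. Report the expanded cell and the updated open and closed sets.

step 1: expand (3,2) (f=5, h=2) → closed; open now [(2,2) g=4 f=7, (2,3) g=3 f=7, (2,5) g=1 f=7, (3,1) g=4 f=7, (3,6) g=1 f=7, (4,2) g=4 f=5, (4,3) g=3 f=5, (4,5) g=1 f=5]

expanded=(3,2); open=[(2,2) g=4 f=7, (2,3) g=3 f=7, (2,5) g=1 f=7, (3,1) g=4 f=7, (3,6) g=1 f=7, (4,2) g=4 f=5, (4,3) g=3 f=5, (4,5) g=1 f=5]; closed=[(3,2), (3,3), (3,4), (3,5)]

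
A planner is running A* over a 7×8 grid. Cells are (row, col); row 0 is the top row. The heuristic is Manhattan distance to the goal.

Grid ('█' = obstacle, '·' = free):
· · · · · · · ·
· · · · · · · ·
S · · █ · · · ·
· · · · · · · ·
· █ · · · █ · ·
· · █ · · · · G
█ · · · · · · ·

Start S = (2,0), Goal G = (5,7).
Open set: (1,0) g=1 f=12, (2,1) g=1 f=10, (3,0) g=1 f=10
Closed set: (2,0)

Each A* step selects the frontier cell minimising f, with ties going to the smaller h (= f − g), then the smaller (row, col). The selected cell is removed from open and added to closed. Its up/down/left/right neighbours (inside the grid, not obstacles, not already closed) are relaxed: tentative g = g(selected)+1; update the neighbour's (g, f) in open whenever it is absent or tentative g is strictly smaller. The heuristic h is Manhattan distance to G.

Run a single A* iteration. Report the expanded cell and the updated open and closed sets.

expanded=(2,1); open=[(1,0) g=1 f=12, (1,1) g=2 f=12, (2,2) g=2 f=10, (3,0) g=1 f=10, (3,1) g=2 f=10]; closed=[(2,0), (2,1)]

step 1: expand (2,1) (f=10, h=9) → closed; open now [(1,0) g=1 f=12, (1,1) g=2 f=12, (2,2) g=2 f=10, (3,0) g=1 f=10, (3,1) g=2 f=10]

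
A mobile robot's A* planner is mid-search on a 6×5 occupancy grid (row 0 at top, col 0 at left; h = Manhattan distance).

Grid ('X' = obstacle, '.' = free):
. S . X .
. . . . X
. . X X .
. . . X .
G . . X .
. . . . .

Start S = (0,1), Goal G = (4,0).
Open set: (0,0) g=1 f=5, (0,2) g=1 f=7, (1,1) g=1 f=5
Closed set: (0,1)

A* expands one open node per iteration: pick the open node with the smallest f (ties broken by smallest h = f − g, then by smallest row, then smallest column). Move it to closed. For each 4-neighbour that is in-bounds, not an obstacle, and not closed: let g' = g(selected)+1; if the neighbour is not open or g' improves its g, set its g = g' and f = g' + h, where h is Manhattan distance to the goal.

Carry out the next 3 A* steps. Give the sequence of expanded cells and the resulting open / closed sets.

order=[(0,0) → (1,0) → (2,0)]; open=[(0,2) g=1 f=7, (1,1) g=1 f=5, (2,1) g=4 f=7, (3,0) g=4 f=5]; closed=[(0,0), (0,1), (1,0), (2,0)]

step 1: expand (0,0) (f=5, h=4) → closed; open now [(0,2) g=1 f=7, (1,0) g=2 f=5, (1,1) g=1 f=5]
step 2: expand (1,0) (f=5, h=3) → closed; open now [(0,2) g=1 f=7, (1,1) g=1 f=5, (2,0) g=3 f=5]
step 3: expand (2,0) (f=5, h=2) → closed; open now [(0,2) g=1 f=7, (1,1) g=1 f=5, (2,1) g=4 f=7, (3,0) g=4 f=5]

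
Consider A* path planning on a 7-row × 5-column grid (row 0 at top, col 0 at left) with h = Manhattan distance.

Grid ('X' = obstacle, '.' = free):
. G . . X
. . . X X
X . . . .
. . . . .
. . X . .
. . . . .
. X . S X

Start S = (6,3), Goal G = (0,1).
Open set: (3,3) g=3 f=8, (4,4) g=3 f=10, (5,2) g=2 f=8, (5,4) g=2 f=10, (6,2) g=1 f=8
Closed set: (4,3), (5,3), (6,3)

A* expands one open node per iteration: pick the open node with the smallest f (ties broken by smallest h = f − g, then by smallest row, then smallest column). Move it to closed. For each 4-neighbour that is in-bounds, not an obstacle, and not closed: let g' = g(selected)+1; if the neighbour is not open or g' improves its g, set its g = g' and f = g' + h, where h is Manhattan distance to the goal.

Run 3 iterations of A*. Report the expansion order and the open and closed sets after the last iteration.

order=[(3,3) → (2,3) → (2,2)]; open=[(1,2) g=6 f=8, (2,1) g=6 f=8, (2,4) g=5 f=10, (3,2) g=4 f=8, (3,4) g=4 f=10, (4,4) g=3 f=10, (5,2) g=2 f=8, (5,4) g=2 f=10, (6,2) g=1 f=8]; closed=[(2,2), (2,3), (3,3), (4,3), (5,3), (6,3)]

step 1: expand (3,3) (f=8, h=5) → closed; open now [(2,3) g=4 f=8, (3,2) g=4 f=8, (3,4) g=4 f=10, (4,4) g=3 f=10, (5,2) g=2 f=8, (5,4) g=2 f=10, (6,2) g=1 f=8]
step 2: expand (2,3) (f=8, h=4) → closed; open now [(2,2) g=5 f=8, (2,4) g=5 f=10, (3,2) g=4 f=8, (3,4) g=4 f=10, (4,4) g=3 f=10, (5,2) g=2 f=8, (5,4) g=2 f=10, (6,2) g=1 f=8]
step 3: expand (2,2) (f=8, h=3) → closed; open now [(1,2) g=6 f=8, (2,1) g=6 f=8, (2,4) g=5 f=10, (3,2) g=4 f=8, (3,4) g=4 f=10, (4,4) g=3 f=10, (5,2) g=2 f=8, (5,4) g=2 f=10, (6,2) g=1 f=8]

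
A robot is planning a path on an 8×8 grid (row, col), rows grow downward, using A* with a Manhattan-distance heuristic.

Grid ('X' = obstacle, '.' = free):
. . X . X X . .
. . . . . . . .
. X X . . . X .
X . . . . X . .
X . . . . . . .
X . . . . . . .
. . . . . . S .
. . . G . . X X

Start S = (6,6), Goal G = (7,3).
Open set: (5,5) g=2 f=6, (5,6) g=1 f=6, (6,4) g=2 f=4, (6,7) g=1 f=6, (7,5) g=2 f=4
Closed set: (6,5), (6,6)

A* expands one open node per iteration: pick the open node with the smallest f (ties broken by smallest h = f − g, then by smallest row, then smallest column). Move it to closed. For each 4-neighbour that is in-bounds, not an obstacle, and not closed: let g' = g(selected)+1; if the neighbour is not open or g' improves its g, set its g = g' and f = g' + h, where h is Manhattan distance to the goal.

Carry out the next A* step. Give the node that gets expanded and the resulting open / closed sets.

expanded=(6,4); open=[(5,4) g=3 f=6, (5,5) g=2 f=6, (5,6) g=1 f=6, (6,3) g=3 f=4, (6,7) g=1 f=6, (7,4) g=3 f=4, (7,5) g=2 f=4]; closed=[(6,4), (6,5), (6,6)]

step 1: expand (6,4) (f=4, h=2) → closed; open now [(5,4) g=3 f=6, (5,5) g=2 f=6, (5,6) g=1 f=6, (6,3) g=3 f=4, (6,7) g=1 f=6, (7,4) g=3 f=4, (7,5) g=2 f=4]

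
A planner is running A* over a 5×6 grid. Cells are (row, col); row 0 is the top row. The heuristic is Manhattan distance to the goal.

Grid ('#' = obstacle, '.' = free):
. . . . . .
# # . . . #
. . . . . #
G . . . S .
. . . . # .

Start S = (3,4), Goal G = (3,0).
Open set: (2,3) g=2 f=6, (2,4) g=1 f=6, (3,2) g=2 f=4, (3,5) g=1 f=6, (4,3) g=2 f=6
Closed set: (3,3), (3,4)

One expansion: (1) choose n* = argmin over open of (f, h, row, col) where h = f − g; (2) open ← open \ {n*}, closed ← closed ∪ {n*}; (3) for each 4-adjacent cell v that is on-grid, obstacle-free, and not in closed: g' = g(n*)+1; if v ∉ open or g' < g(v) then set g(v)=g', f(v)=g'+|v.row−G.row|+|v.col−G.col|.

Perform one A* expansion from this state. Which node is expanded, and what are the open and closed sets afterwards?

expanded=(3,2); open=[(2,2) g=3 f=6, (2,3) g=2 f=6, (2,4) g=1 f=6, (3,1) g=3 f=4, (3,5) g=1 f=6, (4,2) g=3 f=6, (4,3) g=2 f=6]; closed=[(3,2), (3,3), (3,4)]

step 1: expand (3,2) (f=4, h=2) → closed; open now [(2,2) g=3 f=6, (2,3) g=2 f=6, (2,4) g=1 f=6, (3,1) g=3 f=4, (3,5) g=1 f=6, (4,2) g=3 f=6, (4,3) g=2 f=6]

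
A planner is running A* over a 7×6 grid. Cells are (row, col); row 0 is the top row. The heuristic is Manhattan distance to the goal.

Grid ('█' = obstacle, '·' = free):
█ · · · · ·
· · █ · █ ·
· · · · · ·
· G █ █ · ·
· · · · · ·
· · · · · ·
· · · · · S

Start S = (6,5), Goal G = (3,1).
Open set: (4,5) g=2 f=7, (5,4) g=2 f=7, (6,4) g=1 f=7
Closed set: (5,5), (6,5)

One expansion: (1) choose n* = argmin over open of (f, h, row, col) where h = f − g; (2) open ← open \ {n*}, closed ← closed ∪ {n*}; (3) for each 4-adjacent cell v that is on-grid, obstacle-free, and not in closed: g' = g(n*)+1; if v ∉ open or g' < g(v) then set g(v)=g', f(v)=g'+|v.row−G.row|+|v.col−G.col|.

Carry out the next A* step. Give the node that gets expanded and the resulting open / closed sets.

expanded=(4,5); open=[(3,5) g=3 f=7, (4,4) g=3 f=7, (5,4) g=2 f=7, (6,4) g=1 f=7]; closed=[(4,5), (5,5), (6,5)]

step 1: expand (4,5) (f=7, h=5) → closed; open now [(3,5) g=3 f=7, (4,4) g=3 f=7, (5,4) g=2 f=7, (6,4) g=1 f=7]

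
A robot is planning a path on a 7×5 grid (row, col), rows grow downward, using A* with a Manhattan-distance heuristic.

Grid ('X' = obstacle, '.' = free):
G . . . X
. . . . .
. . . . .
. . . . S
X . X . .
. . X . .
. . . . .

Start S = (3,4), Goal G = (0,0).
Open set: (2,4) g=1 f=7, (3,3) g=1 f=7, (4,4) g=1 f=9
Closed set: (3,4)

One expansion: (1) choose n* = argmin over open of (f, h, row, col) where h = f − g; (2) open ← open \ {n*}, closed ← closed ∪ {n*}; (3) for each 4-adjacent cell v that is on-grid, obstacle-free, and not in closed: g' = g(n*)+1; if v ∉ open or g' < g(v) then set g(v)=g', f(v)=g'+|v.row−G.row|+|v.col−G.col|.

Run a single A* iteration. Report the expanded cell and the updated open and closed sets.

step 1: expand (2,4) (f=7, h=6) → closed; open now [(1,4) g=2 f=7, (2,3) g=2 f=7, (3,3) g=1 f=7, (4,4) g=1 f=9]

expanded=(2,4); open=[(1,4) g=2 f=7, (2,3) g=2 f=7, (3,3) g=1 f=7, (4,4) g=1 f=9]; closed=[(2,4), (3,4)]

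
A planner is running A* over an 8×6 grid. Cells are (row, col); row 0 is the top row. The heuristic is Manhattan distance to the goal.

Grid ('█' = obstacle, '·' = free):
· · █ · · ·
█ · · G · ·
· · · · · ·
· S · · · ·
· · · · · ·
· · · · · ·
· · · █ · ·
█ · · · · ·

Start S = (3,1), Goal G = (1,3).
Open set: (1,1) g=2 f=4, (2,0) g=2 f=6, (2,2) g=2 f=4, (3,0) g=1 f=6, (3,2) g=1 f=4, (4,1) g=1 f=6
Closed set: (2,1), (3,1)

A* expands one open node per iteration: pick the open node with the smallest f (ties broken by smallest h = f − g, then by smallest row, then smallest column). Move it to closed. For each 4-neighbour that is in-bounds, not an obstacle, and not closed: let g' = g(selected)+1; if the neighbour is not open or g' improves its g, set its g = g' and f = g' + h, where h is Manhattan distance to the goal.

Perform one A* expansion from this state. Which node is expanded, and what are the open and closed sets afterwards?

step 1: expand (1,1) (f=4, h=2) → closed; open now [(0,1) g=3 f=6, (1,2) g=3 f=4, (2,0) g=2 f=6, (2,2) g=2 f=4, (3,0) g=1 f=6, (3,2) g=1 f=4, (4,1) g=1 f=6]

expanded=(1,1); open=[(0,1) g=3 f=6, (1,2) g=3 f=4, (2,0) g=2 f=6, (2,2) g=2 f=4, (3,0) g=1 f=6, (3,2) g=1 f=4, (4,1) g=1 f=6]; closed=[(1,1), (2,1), (3,1)]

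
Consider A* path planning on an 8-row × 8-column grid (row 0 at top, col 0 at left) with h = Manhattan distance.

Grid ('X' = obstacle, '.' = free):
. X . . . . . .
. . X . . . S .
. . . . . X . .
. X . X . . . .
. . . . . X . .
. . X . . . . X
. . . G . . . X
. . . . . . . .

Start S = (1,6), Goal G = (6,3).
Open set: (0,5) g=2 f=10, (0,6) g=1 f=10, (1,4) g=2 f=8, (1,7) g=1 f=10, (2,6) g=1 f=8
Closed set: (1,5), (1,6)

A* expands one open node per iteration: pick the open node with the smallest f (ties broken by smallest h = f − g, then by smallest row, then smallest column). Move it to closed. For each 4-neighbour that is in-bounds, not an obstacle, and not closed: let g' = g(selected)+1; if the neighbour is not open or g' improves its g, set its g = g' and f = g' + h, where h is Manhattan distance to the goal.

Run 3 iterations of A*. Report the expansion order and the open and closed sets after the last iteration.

step 1: expand (1,4) (f=8, h=6) → closed; open now [(0,4) g=3 f=10, (0,5) g=2 f=10, (0,6) g=1 f=10, (1,3) g=3 f=8, (1,7) g=1 f=10, (2,4) g=3 f=8, (2,6) g=1 f=8]
step 2: expand (1,3) (f=8, h=5) → closed; open now [(0,3) g=4 f=10, (0,4) g=3 f=10, (0,5) g=2 f=10, (0,6) g=1 f=10, (1,7) g=1 f=10, (2,3) g=4 f=8, (2,4) g=3 f=8, (2,6) g=1 f=8]
step 3: expand (2,3) (f=8, h=4) → closed; open now [(0,3) g=4 f=10, (0,4) g=3 f=10, (0,5) g=2 f=10, (0,6) g=1 f=10, (1,7) g=1 f=10, (2,2) g=5 f=10, (2,4) g=3 f=8, (2,6) g=1 f=8]

order=[(1,4) → (1,3) → (2,3)]; open=[(0,3) g=4 f=10, (0,4) g=3 f=10, (0,5) g=2 f=10, (0,6) g=1 f=10, (1,7) g=1 f=10, (2,2) g=5 f=10, (2,4) g=3 f=8, (2,6) g=1 f=8]; closed=[(1,3), (1,4), (1,5), (1,6), (2,3)]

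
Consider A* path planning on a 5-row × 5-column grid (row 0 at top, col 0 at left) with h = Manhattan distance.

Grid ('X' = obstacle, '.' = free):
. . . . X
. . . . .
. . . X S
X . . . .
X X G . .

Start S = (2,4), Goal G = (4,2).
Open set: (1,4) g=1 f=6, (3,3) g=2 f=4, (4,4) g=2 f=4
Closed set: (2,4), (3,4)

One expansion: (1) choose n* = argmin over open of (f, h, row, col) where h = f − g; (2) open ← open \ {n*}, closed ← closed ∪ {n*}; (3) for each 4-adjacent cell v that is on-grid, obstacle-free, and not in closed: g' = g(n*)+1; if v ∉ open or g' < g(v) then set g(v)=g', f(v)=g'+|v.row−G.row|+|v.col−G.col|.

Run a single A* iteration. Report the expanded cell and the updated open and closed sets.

expanded=(3,3); open=[(1,4) g=1 f=6, (3,2) g=3 f=4, (4,3) g=3 f=4, (4,4) g=2 f=4]; closed=[(2,4), (3,3), (3,4)]

step 1: expand (3,3) (f=4, h=2) → closed; open now [(1,4) g=1 f=6, (3,2) g=3 f=4, (4,3) g=3 f=4, (4,4) g=2 f=4]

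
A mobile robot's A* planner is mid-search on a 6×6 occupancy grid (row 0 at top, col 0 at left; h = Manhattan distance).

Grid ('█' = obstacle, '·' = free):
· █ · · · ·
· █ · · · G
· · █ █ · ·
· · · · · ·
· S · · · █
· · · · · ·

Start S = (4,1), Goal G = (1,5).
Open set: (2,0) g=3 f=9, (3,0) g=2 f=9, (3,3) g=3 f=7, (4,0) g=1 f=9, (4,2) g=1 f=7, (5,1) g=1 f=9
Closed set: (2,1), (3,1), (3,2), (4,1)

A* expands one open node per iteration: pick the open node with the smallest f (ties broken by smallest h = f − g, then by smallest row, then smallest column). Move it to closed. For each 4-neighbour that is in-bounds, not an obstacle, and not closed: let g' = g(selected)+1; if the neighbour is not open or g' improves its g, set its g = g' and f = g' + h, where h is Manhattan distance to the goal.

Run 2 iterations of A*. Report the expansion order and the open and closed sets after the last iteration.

step 1: expand (3,3) (f=7, h=4) → closed; open now [(2,0) g=3 f=9, (3,0) g=2 f=9, (3,4) g=4 f=7, (4,0) g=1 f=9, (4,2) g=1 f=7, (4,3) g=4 f=9, (5,1) g=1 f=9]
step 2: expand (3,4) (f=7, h=3) → closed; open now [(2,0) g=3 f=9, (2,4) g=5 f=7, (3,0) g=2 f=9, (3,5) g=5 f=7, (4,0) g=1 f=9, (4,2) g=1 f=7, (4,3) g=4 f=9, (4,4) g=5 f=9, (5,1) g=1 f=9]

order=[(3,3) → (3,4)]; open=[(2,0) g=3 f=9, (2,4) g=5 f=7, (3,0) g=2 f=9, (3,5) g=5 f=7, (4,0) g=1 f=9, (4,2) g=1 f=7, (4,3) g=4 f=9, (4,4) g=5 f=9, (5,1) g=1 f=9]; closed=[(2,1), (3,1), (3,2), (3,3), (3,4), (4,1)]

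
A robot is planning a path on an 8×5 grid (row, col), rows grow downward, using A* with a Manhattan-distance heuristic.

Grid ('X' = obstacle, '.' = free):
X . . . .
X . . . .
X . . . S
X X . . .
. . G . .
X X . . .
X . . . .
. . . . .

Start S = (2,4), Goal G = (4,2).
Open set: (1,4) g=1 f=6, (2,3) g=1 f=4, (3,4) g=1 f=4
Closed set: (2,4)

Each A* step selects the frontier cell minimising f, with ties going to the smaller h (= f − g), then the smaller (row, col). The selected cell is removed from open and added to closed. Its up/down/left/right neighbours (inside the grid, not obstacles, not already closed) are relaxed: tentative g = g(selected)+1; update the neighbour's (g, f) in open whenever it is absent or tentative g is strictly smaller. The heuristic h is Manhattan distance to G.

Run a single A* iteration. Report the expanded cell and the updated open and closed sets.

step 1: expand (2,3) (f=4, h=3) → closed; open now [(1,3) g=2 f=6, (1,4) g=1 f=6, (2,2) g=2 f=4, (3,3) g=2 f=4, (3,4) g=1 f=4]

expanded=(2,3); open=[(1,3) g=2 f=6, (1,4) g=1 f=6, (2,2) g=2 f=4, (3,3) g=2 f=4, (3,4) g=1 f=4]; closed=[(2,3), (2,4)]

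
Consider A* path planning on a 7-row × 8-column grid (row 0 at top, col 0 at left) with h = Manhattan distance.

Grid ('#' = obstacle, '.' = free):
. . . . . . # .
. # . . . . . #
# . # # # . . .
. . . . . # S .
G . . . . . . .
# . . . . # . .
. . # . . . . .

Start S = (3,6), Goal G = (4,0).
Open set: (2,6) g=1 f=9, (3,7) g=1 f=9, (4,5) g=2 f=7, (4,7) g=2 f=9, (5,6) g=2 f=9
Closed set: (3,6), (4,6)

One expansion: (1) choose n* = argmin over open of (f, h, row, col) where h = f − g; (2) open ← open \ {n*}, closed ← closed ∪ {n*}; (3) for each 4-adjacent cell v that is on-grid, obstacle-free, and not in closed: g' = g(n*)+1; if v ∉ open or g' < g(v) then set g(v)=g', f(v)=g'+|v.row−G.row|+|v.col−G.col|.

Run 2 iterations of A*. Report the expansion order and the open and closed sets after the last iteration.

order=[(4,5) → (4,4)]; open=[(2,6) g=1 f=9, (3,4) g=4 f=9, (3,7) g=1 f=9, (4,3) g=4 f=7, (4,7) g=2 f=9, (5,4) g=4 f=9, (5,6) g=2 f=9]; closed=[(3,6), (4,4), (4,5), (4,6)]

step 1: expand (4,5) (f=7, h=5) → closed; open now [(2,6) g=1 f=9, (3,7) g=1 f=9, (4,4) g=3 f=7, (4,7) g=2 f=9, (5,6) g=2 f=9]
step 2: expand (4,4) (f=7, h=4) → closed; open now [(2,6) g=1 f=9, (3,4) g=4 f=9, (3,7) g=1 f=9, (4,3) g=4 f=7, (4,7) g=2 f=9, (5,4) g=4 f=9, (5,6) g=2 f=9]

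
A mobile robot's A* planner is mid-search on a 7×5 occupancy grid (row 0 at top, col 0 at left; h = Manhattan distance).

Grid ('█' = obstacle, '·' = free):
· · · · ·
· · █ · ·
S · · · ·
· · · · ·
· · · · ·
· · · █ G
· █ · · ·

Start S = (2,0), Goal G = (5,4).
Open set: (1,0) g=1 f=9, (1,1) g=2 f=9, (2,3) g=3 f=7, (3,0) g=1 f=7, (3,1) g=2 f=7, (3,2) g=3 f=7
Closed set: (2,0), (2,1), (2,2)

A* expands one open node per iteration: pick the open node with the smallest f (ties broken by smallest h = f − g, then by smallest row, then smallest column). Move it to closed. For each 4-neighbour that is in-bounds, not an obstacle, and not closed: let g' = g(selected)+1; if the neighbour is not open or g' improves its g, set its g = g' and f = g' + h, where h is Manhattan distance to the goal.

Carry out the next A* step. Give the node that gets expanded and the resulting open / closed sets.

step 1: expand (2,3) (f=7, h=4) → closed; open now [(1,0) g=1 f=9, (1,1) g=2 f=9, (1,3) g=4 f=9, (2,4) g=4 f=7, (3,0) g=1 f=7, (3,1) g=2 f=7, (3,2) g=3 f=7, (3,3) g=4 f=7]

expanded=(2,3); open=[(1,0) g=1 f=9, (1,1) g=2 f=9, (1,3) g=4 f=9, (2,4) g=4 f=7, (3,0) g=1 f=7, (3,1) g=2 f=7, (3,2) g=3 f=7, (3,3) g=4 f=7]; closed=[(2,0), (2,1), (2,2), (2,3)]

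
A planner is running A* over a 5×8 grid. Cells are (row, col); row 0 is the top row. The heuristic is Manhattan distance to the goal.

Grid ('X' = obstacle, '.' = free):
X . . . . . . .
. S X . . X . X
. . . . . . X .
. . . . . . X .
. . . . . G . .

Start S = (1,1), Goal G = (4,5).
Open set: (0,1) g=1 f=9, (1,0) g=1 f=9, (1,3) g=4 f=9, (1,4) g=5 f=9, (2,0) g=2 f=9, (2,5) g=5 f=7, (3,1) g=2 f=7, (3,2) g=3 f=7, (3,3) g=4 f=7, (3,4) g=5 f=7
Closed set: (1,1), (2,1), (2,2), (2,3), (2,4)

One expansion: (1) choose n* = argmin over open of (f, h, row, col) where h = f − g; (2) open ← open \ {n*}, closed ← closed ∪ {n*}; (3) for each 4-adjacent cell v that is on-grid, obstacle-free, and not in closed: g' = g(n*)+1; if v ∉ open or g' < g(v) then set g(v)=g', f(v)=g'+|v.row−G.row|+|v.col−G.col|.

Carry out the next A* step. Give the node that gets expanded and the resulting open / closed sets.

expanded=(2,5); open=[(0,1) g=1 f=9, (1,0) g=1 f=9, (1,3) g=4 f=9, (1,4) g=5 f=9, (2,0) g=2 f=9, (3,1) g=2 f=7, (3,2) g=3 f=7, (3,3) g=4 f=7, (3,4) g=5 f=7, (3,5) g=6 f=7]; closed=[(1,1), (2,1), (2,2), (2,3), (2,4), (2,5)]

step 1: expand (2,5) (f=7, h=2) → closed; open now [(0,1) g=1 f=9, (1,0) g=1 f=9, (1,3) g=4 f=9, (1,4) g=5 f=9, (2,0) g=2 f=9, (3,1) g=2 f=7, (3,2) g=3 f=7, (3,3) g=4 f=7, (3,4) g=5 f=7, (3,5) g=6 f=7]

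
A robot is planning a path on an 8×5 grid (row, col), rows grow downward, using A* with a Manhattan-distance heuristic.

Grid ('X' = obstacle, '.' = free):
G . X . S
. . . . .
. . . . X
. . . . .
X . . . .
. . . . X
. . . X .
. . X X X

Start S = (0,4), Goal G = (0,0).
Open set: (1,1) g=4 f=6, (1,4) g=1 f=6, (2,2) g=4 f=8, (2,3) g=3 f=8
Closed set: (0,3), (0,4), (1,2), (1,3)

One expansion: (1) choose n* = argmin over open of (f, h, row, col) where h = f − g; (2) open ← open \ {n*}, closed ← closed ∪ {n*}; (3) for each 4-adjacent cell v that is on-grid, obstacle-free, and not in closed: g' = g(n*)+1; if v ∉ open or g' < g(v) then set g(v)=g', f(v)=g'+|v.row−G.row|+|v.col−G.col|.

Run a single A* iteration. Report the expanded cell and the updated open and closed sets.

step 1: expand (1,1) (f=6, h=2) → closed; open now [(0,1) g=5 f=6, (1,0) g=5 f=6, (1,4) g=1 f=6, (2,1) g=5 f=8, (2,2) g=4 f=8, (2,3) g=3 f=8]

expanded=(1,1); open=[(0,1) g=5 f=6, (1,0) g=5 f=6, (1,4) g=1 f=6, (2,1) g=5 f=8, (2,2) g=4 f=8, (2,3) g=3 f=8]; closed=[(0,3), (0,4), (1,1), (1,2), (1,3)]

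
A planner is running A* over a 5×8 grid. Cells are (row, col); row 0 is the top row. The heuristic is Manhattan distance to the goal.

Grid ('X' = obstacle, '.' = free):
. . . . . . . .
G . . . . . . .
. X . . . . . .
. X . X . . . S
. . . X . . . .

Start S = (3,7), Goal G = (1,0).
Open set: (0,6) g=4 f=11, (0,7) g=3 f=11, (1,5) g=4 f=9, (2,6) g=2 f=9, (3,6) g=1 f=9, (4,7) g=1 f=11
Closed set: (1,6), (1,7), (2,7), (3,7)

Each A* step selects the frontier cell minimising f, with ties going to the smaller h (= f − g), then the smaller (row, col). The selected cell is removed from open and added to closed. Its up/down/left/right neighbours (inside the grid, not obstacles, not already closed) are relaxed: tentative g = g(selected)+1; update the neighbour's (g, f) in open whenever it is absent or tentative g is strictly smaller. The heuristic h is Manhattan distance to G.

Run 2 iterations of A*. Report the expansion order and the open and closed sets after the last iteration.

step 1: expand (1,5) (f=9, h=5) → closed; open now [(0,5) g=5 f=11, (0,6) g=4 f=11, (0,7) g=3 f=11, (1,4) g=5 f=9, (2,5) g=5 f=11, (2,6) g=2 f=9, (3,6) g=1 f=9, (4,7) g=1 f=11]
step 2: expand (1,4) (f=9, h=4) → closed; open now [(0,4) g=6 f=11, (0,5) g=5 f=11, (0,6) g=4 f=11, (0,7) g=3 f=11, (1,3) g=6 f=9, (2,4) g=6 f=11, (2,5) g=5 f=11, (2,6) g=2 f=9, (3,6) g=1 f=9, (4,7) g=1 f=11]

order=[(1,5) → (1,4)]; open=[(0,4) g=6 f=11, (0,5) g=5 f=11, (0,6) g=4 f=11, (0,7) g=3 f=11, (1,3) g=6 f=9, (2,4) g=6 f=11, (2,5) g=5 f=11, (2,6) g=2 f=9, (3,6) g=1 f=9, (4,7) g=1 f=11]; closed=[(1,4), (1,5), (1,6), (1,7), (2,7), (3,7)]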